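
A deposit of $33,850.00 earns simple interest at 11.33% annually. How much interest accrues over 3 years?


Formula: I = P * r * t
Substituting: I = $33,850.00 * 0.1133 * 3
Step: I = $33,850.00 * 0.3399
I = $11,505.62

$11,505.62


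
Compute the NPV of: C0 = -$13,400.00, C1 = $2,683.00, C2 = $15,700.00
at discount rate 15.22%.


Formula: NPV = C0 + C1/(1+r) + C2/(1+r)^2
Discount C1: $2,683.00 / (1 + 0.1522) = $2,328.59
Discount C2: $15,700.00 / (1 + 0.1522)^2 = $11,826.16
NPV = -$13,400.00 + $2,328.59 + $11,826.16 = $754.75

$754.75


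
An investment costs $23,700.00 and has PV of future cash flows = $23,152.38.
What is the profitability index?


Formula: PI = PV(cash flows) / initial investment
Substituting: PI = $23,152.38 / $23,700.00
PI = 0.9769

0.9769


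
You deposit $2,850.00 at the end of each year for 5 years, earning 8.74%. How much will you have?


Formula: FV = PMT * ((1+r)^n - 1) / r
Growth factor: (1 + 0.0874)^5 = 1.520361
Numerator: 1.520361 - 1 = 0.520361
FV = $2,850.00 * 0.520361 / 0.0874 = $16,968.28

$16,968.28


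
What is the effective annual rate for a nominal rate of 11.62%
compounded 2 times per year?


Formula: EAR = (1 + r/m)^m - 1
Period rate: r/m = 0.1162 / 2 = 0.0581
Compounding: (1 + 0.0581)^2 = 1.119576
EAR = 1.119576 - 1 = 0.119576

0.119576


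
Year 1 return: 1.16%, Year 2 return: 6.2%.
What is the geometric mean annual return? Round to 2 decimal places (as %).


Formula: Geometric mean = ((1+r1)*(1+r2))^(1/2) - 1
Product: (1 + 0.0116) * (1 + 0.062) = 1.0116 * 1.062 = 1.074319
Square root: 1.074319^0.5 = 1.036494
Geometric mean = 1.036494 - 1 = 0.036494
As percentage: 3.65%

3.65%


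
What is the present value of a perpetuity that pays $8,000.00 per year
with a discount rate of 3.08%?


Formula: PV = C / r
Substituting: PV = $8,000.00 / 0.0308
PV = $259,740.26

$259,740.26


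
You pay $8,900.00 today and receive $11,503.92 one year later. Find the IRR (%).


Formula: IRR = C1/C0 - 1
Substituting: IRR = $11,503.92 / $8,900.00 - 1
Ratio: 1.292575 - 1 = 0.292575
IRR = 29.2575%

29.2575%


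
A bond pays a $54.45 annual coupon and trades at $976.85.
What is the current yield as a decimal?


Formula: Current yield = annual coupon / price
Substituting: CY = $54.45 / $976.85
CY = 0.05574

0.05574


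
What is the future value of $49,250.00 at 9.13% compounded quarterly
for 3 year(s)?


Formula: FV = P * (1 + r/m)^(m*t)
Period rate: r/m = 0.0913 / 4 = 0.022825
Total periods: m*t = 4 * 3 = 12
Growth factor: (1 + 0.022825)^12 = 1.31104
FV = $49,250.00 * 1.31104 = $64,568.73

$64,568.73


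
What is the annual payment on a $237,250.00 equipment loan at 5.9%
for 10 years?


Formula: PMT = PV * r / (1 - (1+r)^(-n))
Denominator: 1 - (1 + 0.059)^(-10) = 0.43631
Numerator: $237,250.00 * 0.059 = 13997.75
PMT = 13997.75 / 0.43631 = $32,082.13

$32,082.13


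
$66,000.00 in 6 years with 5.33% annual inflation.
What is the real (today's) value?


Formula: Real value = nominal / (1 + inflation)^years
Price level: (1 + 0.0533)^6 = 1.365565
Real value = $66,000.00 / 1.365565 = $48,331.63

$48,331.63


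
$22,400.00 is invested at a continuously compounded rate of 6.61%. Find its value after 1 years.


Formula: FV = P * e^(r*t)
Exponent: r*t = 0.0661 * 1 = 0.0661
e^(0.0661) = 1.068334
FV = $22,400.00 * 1.068334 = $23,930.67

$23,930.67


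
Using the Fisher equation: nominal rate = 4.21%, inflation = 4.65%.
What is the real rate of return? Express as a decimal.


Formula: (1 + r_real) = (1 + r_nom) / (1 + inflation)
Substituting: (1 + r_real) = 1.0421 / 1.0465
(1 + r_real) = 0.995796
r_real = 0.995796 - 1 = -0.004204

-0.004204


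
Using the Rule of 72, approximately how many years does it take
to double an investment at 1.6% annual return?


Formula: Years ≈ 72 / r
Substituting: Years ≈ 72 / 1.6
Years ≈ 45.0

45.0 years


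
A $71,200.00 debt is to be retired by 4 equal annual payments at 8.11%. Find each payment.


Formula: PMT = PV * r / (1 - (1+r)^(-n))
Denominator: 1 - (1 + 0.0811)^(-4) = 0.267957
Numerator: $71,200.00 * 0.0811 = 5774.32
PMT = 5774.32 / 0.267957 = $21,549.42

$21,549.42


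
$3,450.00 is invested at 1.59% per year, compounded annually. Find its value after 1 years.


Formula: FV = P * (1 + r)^n
Substituting: FV = $3,450.00 * (1 + 0.0159)^1
Growth factor: (1.0159)^1 = 1.0159
FV = $3,450.00 * 1.0159 = $3,504.86

$3,504.86


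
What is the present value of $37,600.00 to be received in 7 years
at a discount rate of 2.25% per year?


Formula: PV = FV / (1 + r)^n
Substituting: PV = $37,600.00 / (1 + 0.0225)^7
Discount factor: (1.0225)^7 = 1.168539
PV = $37,600.00 / 1.168539 = $32,176.93

$32,176.93


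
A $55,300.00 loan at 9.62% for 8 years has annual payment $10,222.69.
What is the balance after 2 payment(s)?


Formula: Balance = PV*(1+r)^k - PMT*((1+r)^k - 1)/r
Growth: (1 + 0.0962)^2 = 1.201654
Accumulated factor: ((1+r)^k - 1)/r = 2.0962
Balance = $55,300.00 * 1.201654 - $10,222.69 * 2.0962
Balance = $45,022.69

$45,022.69


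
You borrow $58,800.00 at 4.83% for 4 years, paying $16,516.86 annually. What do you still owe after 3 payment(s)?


Formula: Balance = PV*(1+r)^k - PMT*((1+r)^k - 1)/r
Growth: (1 + 0.0483)^3 = 1.152011
Accumulated factor: ((1+r)^k - 1)/r = 3.147233
Balance = $58,800.00 * 1.152011 - $16,516.86 * 3.147233
Balance = $15,755.86

$15,755.86


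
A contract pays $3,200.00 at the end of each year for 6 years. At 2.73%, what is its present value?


Formula: PV = PMT * (1 - (1+r)^(-n)) / r
Discount factor: (1 + 0.0273)^(-6) = 0.850778
Bracket: 1 - 0.850778 = 0.149222
PV = $3,200.00 * 0.149222 / 0.0273 = $17,491.22

$17,491.22


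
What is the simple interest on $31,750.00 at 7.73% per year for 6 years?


Formula: I = P * r * t
Substituting: I = $31,750.00 * 0.0773 * 6
Step: I = $31,750.00 * 0.4638
I = $14,725.65

$14,725.65


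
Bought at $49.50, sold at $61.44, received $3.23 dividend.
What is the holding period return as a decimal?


Formula: HPR = (P1 - P0 + D) / P0
Gain: $61.44 - $49.50 + $3.23 = $15.17
HPR = $15.17 / $49.50 = 0.3065

0.3065


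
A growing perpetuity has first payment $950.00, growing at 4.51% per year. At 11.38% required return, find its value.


Formula: PV = C / (r - g)
Spread: r - g = 0.1138 - 0.0451 = 0.0687
Substituting: PV = $950.00 / 0.0687
PV = $13,828.24

$13,828.24


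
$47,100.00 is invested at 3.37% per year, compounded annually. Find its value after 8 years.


Formula: FV = P * (1 + r)^n
Substituting: FV = $47,100.00 * (1 + 0.0337)^8
Growth factor: (1.0337)^8 = 1.303635
FV = $47,100.00 * 1.303635 = $61,401.23

$61,401.23


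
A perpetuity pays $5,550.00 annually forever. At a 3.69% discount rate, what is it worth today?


Formula: PV = C / r
Substituting: PV = $5,550.00 / 0.0369
PV = $150,406.50

$150,406.50


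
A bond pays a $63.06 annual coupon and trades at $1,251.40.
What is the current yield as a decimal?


Formula: Current yield = annual coupon / price
Substituting: CY = $63.06 / $1,251.40
CY = 0.050392

0.050392


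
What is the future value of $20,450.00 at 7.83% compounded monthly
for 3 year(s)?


Formula: FV = P * (1 + r/m)^(m*t)
Period rate: r/m = 0.0783 / 12 = 0.006525
Total periods: m*t = 12 * 3 = 36
Growth factor: (1 + 0.006525)^36 = 1.263818
FV = $20,450.00 * 1.263818 = $25,845.07

$25,845.07


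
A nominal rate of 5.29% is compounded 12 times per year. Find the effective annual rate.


Formula: EAR = (1 + r/m)^m - 1
Period rate: r/m = 0.0529 / 12 = 0.004408
Compounding: (1 + 0.004408)^12 = 1.054202
EAR = 1.054202 - 1 = 0.054202

0.054202


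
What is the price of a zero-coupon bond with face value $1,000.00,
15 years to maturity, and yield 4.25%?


Formula: Price = FV / (1 + r)^n
Substituting: Price = $1,000.00 / (1 + 0.0425)^15
Discount factor: (1.0425)^15 = 1.866986
Price = $1,000.00 / 1.866986 = $535.62

$535.62


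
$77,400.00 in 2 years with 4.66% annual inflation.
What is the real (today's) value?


Formula: Real value = nominal / (1 + inflation)^years
Price level: (1 + 0.0466)^2 = 1.095372
Real value = $77,400.00 / 1.095372 = $70,660.95

$70,660.95


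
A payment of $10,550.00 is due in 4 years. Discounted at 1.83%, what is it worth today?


Formula: PV = FV / (1 + r)^n
Substituting: PV = $10,550.00 / (1 + 0.0183)^4
Discount factor: (1.0183)^4 = 1.075234
PV = $10,550.00 / 1.075234 = $9,811.82

$9,811.82


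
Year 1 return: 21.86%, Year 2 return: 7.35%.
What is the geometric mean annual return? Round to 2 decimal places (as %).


Formula: Geometric mean = ((1+r1)*(1+r2))^(1/2) - 1
Product: (1 + 0.2186) * (1 + 0.0735) = 1.2186 * 1.0735 = 1.308167
Square root: 1.308167^0.5 = 1.143751
Geometric mean = 1.143751 - 1 = 0.143751
As percentage: 14.38%

14.38%


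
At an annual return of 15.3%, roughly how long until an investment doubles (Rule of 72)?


Formula: Years ≈ 72 / r
Substituting: Years ≈ 72 / 15.3
Years ≈ 4.7

4.7 years


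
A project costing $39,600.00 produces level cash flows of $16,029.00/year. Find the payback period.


Formula: Payback = investment / annual cash flow
Substituting: Payback = $39,600.00 / $16,029.00
Payback = 2.4705 years

2.4705 years


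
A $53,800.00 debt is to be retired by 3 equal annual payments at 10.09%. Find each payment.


Formula: PMT = PV * r / (1 - (1+r)^(-n))
Denominator: 1 - (1 + 0.1009)^(-3) = 0.250526
Numerator: $53,800.00 * 0.1009 = 5428.42
PMT = 5428.42 / 0.250526 = $21,668.06

$21,668.06


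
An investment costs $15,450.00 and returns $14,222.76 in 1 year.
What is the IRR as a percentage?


Formula: IRR = C1/C0 - 1
Substituting: IRR = $14,222.76 / $15,450.00 - 1
Ratio: 0.920567 - 1 = -0.079433
IRR = -7.9433%

-7.9433%


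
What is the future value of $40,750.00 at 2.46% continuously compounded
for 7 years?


Formula: FV = P * e^(r*t)
Exponent: r*t = 0.0246 * 7 = 0.1722
e^(0.1722) = 1.187915
FV = $40,750.00 * 1.187915 = $48,407.55

$48,407.55


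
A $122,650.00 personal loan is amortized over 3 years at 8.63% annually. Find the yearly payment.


Formula: PMT = PV * r / (1 - (1+r)^(-n))
Denominator: 1 - (1 + 0.0863)^(-3) = 0.219899
Numerator: $122,650.00 * 0.0863 = 10584.695
PMT = 10584.695 / 0.219899 = $48,134.28

$48,134.28


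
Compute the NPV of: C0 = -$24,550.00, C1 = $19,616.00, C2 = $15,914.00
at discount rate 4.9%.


Formula: NPV = C0 + C1/(1+r) + C2/(1+r)^2
Discount C1: $19,616.00 / (1 + 0.049) = $18,699.71
Discount C2: $15,914.00 / (1 + 0.049)^2 = $14,462.00
NPV = -$24,550.00 + $18,699.71 + $14,462.00 = $8,611.71

$8,611.71


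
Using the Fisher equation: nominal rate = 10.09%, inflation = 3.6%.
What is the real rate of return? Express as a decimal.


Formula: (1 + r_real) = (1 + r_nom) / (1 + inflation)
Substituting: (1 + r_real) = 1.1009 / 1.036
(1 + r_real) = 1.062645
r_real = 1.062645 - 1 = 0.062645

0.062645


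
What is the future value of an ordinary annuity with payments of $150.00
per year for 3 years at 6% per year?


Formula: FV = PMT * ((1+r)^n - 1) / r
Growth factor: (1 + 0.06)^3 = 1.191016
Numerator: 1.191016 - 1 = 0.191016
FV = $150.00 * 0.191016 / 0.06 = $477.54

$477.54


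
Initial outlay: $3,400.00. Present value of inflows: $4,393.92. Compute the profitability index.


Formula: PI = PV(cash flows) / initial investment
Substituting: PI = $4,393.92 / $3,400.00
PI = 1.2923

1.2923


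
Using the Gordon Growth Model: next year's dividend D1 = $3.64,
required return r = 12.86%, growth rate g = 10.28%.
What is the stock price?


Formula: P = D1 / (r - g)
Spread: r - g = 0.1286 - 0.1028 = 0.0258
Substituting: P = $3.64 / 0.0258
P = $141.09

$141.09


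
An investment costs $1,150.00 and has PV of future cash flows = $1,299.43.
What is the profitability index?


Formula: PI = PV(cash flows) / initial investment
Substituting: PI = $1,299.43 / $1,150.00
PI = 1.1299

1.1299


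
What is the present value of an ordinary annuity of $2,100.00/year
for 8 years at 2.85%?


Formula: PV = PMT * (1 - (1+r)^(-n)) / r
Discount factor: (1 + 0.0285)^(-8) = 0.798667
Bracket: 1 - 0.798667 = 0.201333
PV = $2,100.00 * 0.201333 / 0.0285 = $14,835.08

$14,835.08


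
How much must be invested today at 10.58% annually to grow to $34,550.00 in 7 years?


Formula: PV = FV / (1 + r)^n
Substituting: PV = $34,550.00 / (1 + 0.1058)^7
Discount factor: (1.1058)^7 = 2.02179
PV = $34,550.00 / 2.02179 = $17,088.82

$17,088.82


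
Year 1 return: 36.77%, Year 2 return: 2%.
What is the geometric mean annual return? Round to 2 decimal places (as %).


Formula: Geometric mean = ((1+r1)*(1+r2))^(1/2) - 1
Product: (1 + 0.3677) * (1 + 0.02) = 1.3677 * 1.02 = 1.395054
Square root: 1.395054^0.5 = 1.181124
Geometric mean = 1.181124 - 1 = 0.181124
As percentage: 18.11%

18.11%


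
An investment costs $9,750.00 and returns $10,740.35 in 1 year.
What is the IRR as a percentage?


Formula: IRR = C1/C0 - 1
Substituting: IRR = $10,740.35 / $9,750.00 - 1
Ratio: 1.101574 - 1 = 0.101574
IRR = 10.1574%

10.1574%


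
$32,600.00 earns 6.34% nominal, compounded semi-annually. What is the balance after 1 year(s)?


Formula: FV = P * (1 + r/m)^(m*t)
Period rate: r/m = 0.0634 / 2 = 0.0317
Total periods: m*t = 2 * 1 = 2
Growth factor: (1 + 0.0317)^2 = 1.064405
FV = $32,600.00 * 1.064405 = $34,699.60

$34,699.60


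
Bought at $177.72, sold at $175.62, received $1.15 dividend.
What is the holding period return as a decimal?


Formula: HPR = (P1 - P0 + D) / P0
Gain: $175.62 - $177.72 + $1.15 = -$0.95
HPR = -$0.95 / $177.72 = -0.0053

-0.0053


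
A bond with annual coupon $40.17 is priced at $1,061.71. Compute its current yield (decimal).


Formula: Current yield = annual coupon / price
Substituting: CY = $40.17 / $1,061.71
CY = 0.037835

0.037835


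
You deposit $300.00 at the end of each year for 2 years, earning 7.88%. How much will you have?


Formula: FV = PMT * ((1+r)^n - 1) / r
Growth factor: (1 + 0.0788)^2 = 1.163809
Numerator: 1.163809 - 1 = 0.163809
FV = $300.00 * 0.163809 / 0.0788 = $623.64

$623.64


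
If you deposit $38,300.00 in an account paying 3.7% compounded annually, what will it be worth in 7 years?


Formula: FV = P * (1 + r)^n
Substituting: FV = $38,300.00 * (1 + 0.037)^7
Growth factor: (1.037)^7 = 1.289589
FV = $38,300.00 * 1.289589 = $49,391.26

$49,391.26


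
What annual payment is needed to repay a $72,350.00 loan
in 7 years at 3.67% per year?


Formula: PMT = PV * r / (1 - (1+r)^(-n))
Denominator: 1 - (1 + 0.0367)^(-7) = 0.222987
Numerator: $72,350.00 * 0.0367 = 2655.245
PMT = 2655.245 / 0.222987 = $11,907.62

$11,907.62


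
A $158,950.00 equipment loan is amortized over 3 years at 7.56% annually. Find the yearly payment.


Formula: PMT = PV * r / (1 - (1+r)^(-n))
Denominator: 1 - (1 + 0.0756)^(-3) = 0.196386
Numerator: $158,950.00 * 0.0756 = 12016.62
PMT = 12016.62 / 0.196386 = $61,188.85

$61,188.85


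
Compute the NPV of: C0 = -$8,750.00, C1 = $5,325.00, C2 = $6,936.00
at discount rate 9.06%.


Formula: NPV = C0 + C1/(1+r) + C2/(1+r)^2
Discount C1: $5,325.00 / (1 + 0.0906) = $4,882.63
Discount C2: $6,936.00 / (1 + 0.0906)^2 = $5,831.47
NPV = -$8,750.00 + $4,882.63 + $5,831.47 = $1,964.10

$1,964.10


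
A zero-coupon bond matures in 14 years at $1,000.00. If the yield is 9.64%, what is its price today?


Formula: Price = FV / (1 + r)^n
Substituting: Price = $1,000.00 / (1 + 0.0964)^14
Discount factor: (1.0964)^14 = 3.627157
Price = $1,000.00 / 3.627157 = $275.70

$275.70


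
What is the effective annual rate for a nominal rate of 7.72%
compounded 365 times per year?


Formula: EAR = (1 + r/m)^m - 1
Period rate: r/m = 0.0772 / 365 = 0.000212
Compounding: (1 + 0.000212)^365 = 1.080249
EAR = 1.080249 - 1 = 0.080249

0.080249


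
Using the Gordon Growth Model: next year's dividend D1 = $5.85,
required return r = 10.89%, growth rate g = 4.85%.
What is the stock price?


Formula: P = D1 / (r - g)
Spread: r - g = 0.1089 - 0.0485 = 0.0604
Substituting: P = $5.85 / 0.0604
P = $96.85

$96.85


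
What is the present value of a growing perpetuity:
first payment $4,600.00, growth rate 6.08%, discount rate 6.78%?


Formula: PV = C / (r - g)
Spread: r - g = 0.0678 - 0.0608 = 0.007
Substituting: PV = $4,600.00 / 0.007
PV = $657,142.86

$657,142.86


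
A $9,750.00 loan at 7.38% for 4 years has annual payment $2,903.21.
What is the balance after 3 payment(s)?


Formula: Balance = PV*(1+r)^k - PMT*((1+r)^k - 1)/r
Growth: (1 + 0.0738)^3 = 1.238141
Accumulated factor: ((1+r)^k - 1)/r = 3.226846
Balance = $9,750.00 * 1.238141 - $2,903.21 * 3.226846
Balance = $2,703.66

$2,703.66


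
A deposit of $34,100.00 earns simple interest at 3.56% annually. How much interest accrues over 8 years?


Formula: I = P * r * t
Substituting: I = $34,100.00 * 0.0356 * 8
Step: I = $34,100.00 * 0.2848
I = $9,711.68

$9,711.68


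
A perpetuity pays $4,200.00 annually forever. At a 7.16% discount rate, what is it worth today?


Formula: PV = C / r
Substituting: PV = $4,200.00 / 0.0716
PV = $58,659.22

$58,659.22


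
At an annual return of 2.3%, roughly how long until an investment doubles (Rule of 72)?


Formula: Years ≈ 72 / r
Substituting: Years ≈ 72 / 2.3
Years ≈ 31.3

31.3 years


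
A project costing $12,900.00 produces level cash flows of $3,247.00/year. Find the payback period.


Formula: Payback = investment / annual cash flow
Substituting: Payback = $12,900.00 / $3,247.00
Payback = 3.9729 years

3.9729 years


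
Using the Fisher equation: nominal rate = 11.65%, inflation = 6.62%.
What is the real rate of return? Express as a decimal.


Formula: (1 + r_real) = (1 + r_nom) / (1 + inflation)
Substituting: (1 + r_real) = 1.1165 / 1.0662
(1 + r_real) = 1.047177
r_real = 1.047177 - 1 = 0.047177

0.047177


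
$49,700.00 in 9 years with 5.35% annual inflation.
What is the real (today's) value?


Formula: Real value = nominal / (1 + inflation)^years
Price level: (1 + 0.0535)^9 = 1.598493
Real value = $49,700.00 / 1.598493 = $31,091.78

$31,091.78


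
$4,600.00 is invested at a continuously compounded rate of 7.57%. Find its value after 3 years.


Formula: FV = P * e^(r*t)
Exponent: r*t = 0.0757 * 3 = 0.2271
e^(0.2271) = 1.254955
FV = $4,600.00 * 1.254955 = $5,772.79

$5,772.79


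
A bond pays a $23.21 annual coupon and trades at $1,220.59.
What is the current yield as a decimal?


Formula: Current yield = annual coupon / price
Substituting: CY = $23.21 / $1,220.59
CY = 0.019015

0.019015


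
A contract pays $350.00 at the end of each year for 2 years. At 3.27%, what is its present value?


Formula: PV = PMT * (1 - (1+r)^(-n)) / r
Discount factor: (1 + 0.0327)^(-2) = 0.937674
Bracket: 1 - 0.937674 = 0.062326
PV = $350.00 * 0.062326 / 0.0327 = $667.10

$667.10


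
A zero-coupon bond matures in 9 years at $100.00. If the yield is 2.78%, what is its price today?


Formula: Price = FV / (1 + r)^n
Substituting: Price = $100.00 / (1 + 0.0278)^9
Discount factor: (1.0278)^9 = 1.279904
Price = $100.00 / 1.279904 = $78.13

$78.13


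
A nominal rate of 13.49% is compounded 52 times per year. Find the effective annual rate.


Formula: EAR = (1 + r/m)^m - 1
Period rate: r/m = 0.1349 / 52 = 0.002594
Compounding: (1 + 0.002594)^52 = 1.144222
EAR = 1.144222 - 1 = 0.144222

0.144222


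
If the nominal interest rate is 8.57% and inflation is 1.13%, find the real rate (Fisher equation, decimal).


Formula: (1 + r_real) = (1 + r_nom) / (1 + inflation)
Substituting: (1 + r_real) = 1.0857 / 1.0113
(1 + r_real) = 1.073569
r_real = 1.073569 - 1 = 0.073569

0.073569


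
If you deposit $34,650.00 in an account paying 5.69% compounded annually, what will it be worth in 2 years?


Formula: FV = P * (1 + r)^n
Substituting: FV = $34,650.00 * (1 + 0.0569)^2
Growth factor: (1.0569)^2 = 1.117038
FV = $34,650.00 * 1.117038 = $38,705.35

$38,705.35


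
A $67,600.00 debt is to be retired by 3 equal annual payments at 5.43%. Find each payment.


Formula: PMT = PV * r / (1 - (1+r)^(-n))
Denominator: 1 - (1 + 0.0543)^(-3) = 0.146689
Numerator: $67,600.00 * 0.0543 = 3670.68
PMT = 3670.68 / 0.146689 = $25,023.57

$25,023.57


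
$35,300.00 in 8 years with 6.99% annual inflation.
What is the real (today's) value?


Formula: Real value = nominal / (1 + inflation)^years
Price level: (1 + 0.0699)^8 = 1.716902
Real value = $35,300.00 / 1.716902 = $20,560.29

$20,560.29


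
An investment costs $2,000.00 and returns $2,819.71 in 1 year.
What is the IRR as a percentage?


Formula: IRR = C1/C0 - 1
Substituting: IRR = $2,819.71 / $2,000.00 - 1
Ratio: 1.409855 - 1 = 0.409855
IRR = 40.9855%

40.9855%


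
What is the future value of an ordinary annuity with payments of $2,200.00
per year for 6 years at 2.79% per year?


Formula: FV = PMT * ((1+r)^n - 1) / r
Growth factor: (1 + 0.0279)^6 = 1.17952
Numerator: 1.17952 - 1 = 0.17952
FV = $2,200.00 * 0.17952 / 0.0279 = $14,155.67

$14,155.67


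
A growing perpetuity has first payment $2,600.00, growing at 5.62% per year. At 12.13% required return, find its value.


Formula: PV = C / (r - g)
Spread: r - g = 0.1213 - 0.0562 = 0.0651
Substituting: PV = $2,600.00 / 0.0651
PV = $39,938.56

$39,938.56


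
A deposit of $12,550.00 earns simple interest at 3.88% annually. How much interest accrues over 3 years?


Formula: I = P * r * t
Substituting: I = $12,550.00 * 0.0388 * 3
Step: I = $12,550.00 * 0.1164
I = $1,460.82

$1,460.82


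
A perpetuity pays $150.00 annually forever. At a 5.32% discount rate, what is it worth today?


Formula: PV = C / r
Substituting: PV = $150.00 / 0.0532
PV = $2,819.55

$2,819.55


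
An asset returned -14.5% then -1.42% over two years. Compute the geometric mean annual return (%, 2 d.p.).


Formula: Geometric mean = ((1+r1)*(1+r2))^(1/2) - 1
Product: (1 + -0.145) * (1 + -0.0142) = 0.855 * 0.9858 = 0.842859
Square root: 0.842859^0.5 = 0.918074
Geometric mean = 0.918074 - 1 = -0.081926
As percentage: -8.19%

-8.19%


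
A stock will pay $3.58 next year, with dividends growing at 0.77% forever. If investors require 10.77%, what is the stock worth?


Formula: P = D1 / (r - g)
Spread: r - g = 0.1077 - 0.0077 = 0.1
Substituting: P = $3.58 / 0.1
P = $35.80

$35.80


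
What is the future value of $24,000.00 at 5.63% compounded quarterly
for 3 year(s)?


Formula: FV = P * (1 + r/m)^(m*t)
Period rate: r/m = 0.0563 / 4 = 0.014075
Total periods: m*t = 4 * 3 = 12
Growth factor: (1 + 0.014075)^12 = 1.182608
FV = $24,000.00 * 1.182608 = $28,382.60

$28,382.60


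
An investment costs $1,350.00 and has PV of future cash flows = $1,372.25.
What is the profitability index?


Formula: PI = PV(cash flows) / initial investment
Substituting: PI = $1,372.25 / $1,350.00
PI = 1.0165

1.0165


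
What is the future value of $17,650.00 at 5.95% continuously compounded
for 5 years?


Formula: FV = P * e^(r*t)
Exponent: r*t = 0.0595 * 5 = 0.2975
e^(0.2975) = 1.346488
FV = $17,650.00 * 1.346488 = $23,765.52

$23,765.52


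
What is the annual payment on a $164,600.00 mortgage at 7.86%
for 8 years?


Formula: PMT = PV * r / (1 - (1+r)^(-n))
Denominator: 1 - (1 + 0.0786)^(-8) = 0.454096
Numerator: $164,600.00 * 0.0786 = 12937.56
PMT = 12937.56 / 0.454096 = $28,490.83

$28,490.83


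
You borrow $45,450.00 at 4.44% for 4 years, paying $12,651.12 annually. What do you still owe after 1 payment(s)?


Formula: Balance = PV*(1+r)^k - PMT*((1+r)^k - 1)/r
Growth: (1 + 0.0444)^1 = 1.0444
Accumulated factor: ((1+r)^k - 1)/r = 1.0
Balance = $45,450.00 * 1.0444 - $12,651.12 * 1.0
Balance = $34,816.86

$34,816.86


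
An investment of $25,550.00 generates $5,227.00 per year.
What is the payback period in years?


Formula: Payback = investment / annual cash flow
Substituting: Payback = $25,550.00 / $5,227.00
Payback = 4.8881 years

4.8881 years


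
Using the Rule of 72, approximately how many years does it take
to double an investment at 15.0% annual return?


Formula: Years ≈ 72 / r
Substituting: Years ≈ 72 / 15.0
Years ≈ 4.8

4.8 years


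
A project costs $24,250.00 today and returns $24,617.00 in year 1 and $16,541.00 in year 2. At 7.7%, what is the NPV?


Formula: NPV = C0 + C1/(1+r) + C2/(1+r)^2
Discount C1: $24,617.00 / (1 + 0.077) = $22,857.01
Discount C2: $16,541.00 / (1 + 0.077)^2 = $14,260.36
NPV = -$24,250.00 + $22,857.01 + $14,260.36 = $12,867.37

$12,867.37


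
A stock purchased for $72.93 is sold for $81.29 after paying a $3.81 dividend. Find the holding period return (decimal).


Formula: HPR = (P1 - P0 + D) / P0
Gain: $81.29 - $72.93 + $3.81 = $12.17
HPR = $12.17 / $72.93 = 0.1669

0.1669


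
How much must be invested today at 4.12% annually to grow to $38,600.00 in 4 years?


Formula: PV = FV / (1 + r)^n
Substituting: PV = $38,600.00 / (1 + 0.0412)^4
Discount factor: (1.0412)^4 = 1.175267
PV = $38,600.00 / 1.175267 = $32,843.59

$32,843.59


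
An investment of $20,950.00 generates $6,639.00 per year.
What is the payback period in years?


Formula: Payback = investment / annual cash flow
Substituting: Payback = $20,950.00 / $6,639.00
Payback = 3.1556 years

3.1556 years


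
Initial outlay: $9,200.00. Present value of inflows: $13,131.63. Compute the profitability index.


Formula: PI = PV(cash flows) / initial investment
Substituting: PI = $13,131.63 / $9,200.00
PI = 1.4274

1.4274


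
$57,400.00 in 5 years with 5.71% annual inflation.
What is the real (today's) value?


Formula: Real value = nominal / (1 + inflation)^years
Price level: (1 + 0.0571)^5 = 1.32002
Real value = $57,400.00 / 1.32002 = $43,484.20

$43,484.20


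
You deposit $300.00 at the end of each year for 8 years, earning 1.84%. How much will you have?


Formula: FV = PMT * ((1+r)^n - 1) / r
Growth factor: (1 + 0.0184)^8 = 1.157037
Numerator: 1.157037 - 1 = 0.157037
FV = $300.00 * 0.157037 / 0.0184 = $2,560.38

$2,560.38


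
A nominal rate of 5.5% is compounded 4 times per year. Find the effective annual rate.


Formula: EAR = (1 + r/m)^m - 1
Period rate: r/m = 0.055 / 4 = 0.01375
Compounding: (1 + 0.01375)^4 = 1.056145
EAR = 1.056145 - 1 = 0.056145

0.056145


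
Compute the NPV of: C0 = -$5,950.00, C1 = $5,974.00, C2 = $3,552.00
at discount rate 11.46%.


Formula: NPV = C0 + C1/(1+r) + C2/(1+r)^2
Discount C1: $5,974.00 / (1 + 0.1146) = $5,359.77
Discount C2: $3,552.00 / (1 + 0.1146)^2 = $2,859.14
NPV = -$5,950.00 + $5,359.77 + $2,859.14 = $2,268.91

$2,268.91


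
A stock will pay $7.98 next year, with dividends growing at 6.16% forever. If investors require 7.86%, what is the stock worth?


Formula: P = D1 / (r - g)
Spread: r - g = 0.0786 - 0.0616 = 0.017
Substituting: P = $7.98 / 0.017
P = $469.41

$469.41


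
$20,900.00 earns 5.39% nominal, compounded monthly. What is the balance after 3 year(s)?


Formula: FV = P * (1 + r/m)^(m*t)
Period rate: r/m = 0.0539 / 12 = 0.004492
Total periods: m*t = 12 * 3 = 36
Growth factor: (1 + 0.004492)^36 = 1.175082
FV = $20,900.00 * 1.175082 = $24,559.21

$24,559.21


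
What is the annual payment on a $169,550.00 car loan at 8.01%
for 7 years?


Formula: PMT = PV * r / (1 - (1+r)^(-n))
Denominator: 1 - (1 + 0.0801)^(-7) = 0.416888
Numerator: $169,550.00 * 0.0801 = 13580.955
PMT = 13580.955 / 0.416888 = $32,577.01

$32,577.01


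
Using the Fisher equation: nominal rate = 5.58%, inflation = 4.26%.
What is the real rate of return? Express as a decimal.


Formula: (1 + r_real) = (1 + r_nom) / (1 + inflation)
Substituting: (1 + r_real) = 1.0558 / 1.0426
(1 + r_real) = 1.012661
r_real = 1.012661 - 1 = 0.012661

0.012661


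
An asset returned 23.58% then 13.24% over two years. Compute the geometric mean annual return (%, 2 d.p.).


Formula: Geometric mean = ((1+r1)*(1+r2))^(1/2) - 1
Product: (1 + 0.2358) * (1 + 0.1324) = 1.2358 * 1.1324 = 1.39942
Square root: 1.39942^0.5 = 1.182971
Geometric mean = 1.182971 - 1 = 0.182971
As percentage: 18.30%

18.30%


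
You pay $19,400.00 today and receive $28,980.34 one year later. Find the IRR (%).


Formula: IRR = C1/C0 - 1
Substituting: IRR = $28,980.34 / $19,400.00 - 1
Ratio: 1.493832 - 1 = 0.493832
IRR = 49.3832%

49.3832%


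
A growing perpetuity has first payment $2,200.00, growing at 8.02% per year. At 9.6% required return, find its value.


Formula: PV = C / (r - g)
Spread: r - g = 0.096 - 0.0802 = 0.0158
Substituting: PV = $2,200.00 / 0.0158
PV = $139,240.51

$139,240.51


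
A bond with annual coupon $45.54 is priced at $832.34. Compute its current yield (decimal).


Formula: Current yield = annual coupon / price
Substituting: CY = $45.54 / $832.34
CY = 0.054713

0.054713


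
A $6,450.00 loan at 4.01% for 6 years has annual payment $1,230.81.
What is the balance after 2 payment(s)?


Formula: Balance = PV*(1+r)^k - PMT*((1+r)^k - 1)/r
Growth: (1 + 0.0401)^2 = 1.081808
Accumulated factor: ((1+r)^k - 1)/r = 2.0401
Balance = $6,450.00 * 1.081808 - $1,230.81 * 2.0401
Balance = $4,466.69

$4,466.69


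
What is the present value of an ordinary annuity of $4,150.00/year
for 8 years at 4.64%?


Formula: PV = PMT * (1 - (1+r)^(-n)) / r
Discount factor: (1 + 0.0464)^(-8) = 0.695694
Bracket: 1 - 0.695694 = 0.304306
PV = $4,150.00 * 0.304306 / 0.0464 = $27,217.04

$27,217.04


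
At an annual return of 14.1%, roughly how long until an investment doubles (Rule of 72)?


Formula: Years ≈ 72 / r
Substituting: Years ≈ 72 / 14.1
Years ≈ 5.1

5.1 years


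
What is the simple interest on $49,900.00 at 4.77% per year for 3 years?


Formula: I = P * r * t
Substituting: I = $49,900.00 * 0.0477 * 3
Step: I = $49,900.00 * 0.1431
I = $7,140.69

$7,140.69


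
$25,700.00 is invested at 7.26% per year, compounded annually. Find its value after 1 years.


Formula: FV = P * (1 + r)^n
Substituting: FV = $25,700.00 * (1 + 0.0726)^1
Growth factor: (1.0726)^1 = 1.0726
FV = $25,700.00 * 1.0726 = $27,565.82

$27,565.82


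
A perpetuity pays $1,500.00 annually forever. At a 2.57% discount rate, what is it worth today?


Formula: PV = C / r
Substituting: PV = $1,500.00 / 0.0257
PV = $58,365.76

$58,365.76


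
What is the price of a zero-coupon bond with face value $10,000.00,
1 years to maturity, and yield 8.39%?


Formula: Price = FV / (1 + r)^n
Substituting: Price = $10,000.00 / (1 + 0.0839)^1
Discount factor: (1.0839)^1 = 1.0839
Price = $10,000.00 / 1.0839 = $9,225.94

$9,225.94


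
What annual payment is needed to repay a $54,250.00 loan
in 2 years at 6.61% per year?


Formula: PMT = PV * r / (1 - (1+r)^(-n))
Denominator: 1 - (1 + 0.0661)^(-2) = 0.120159
Numerator: $54,250.00 * 0.0661 = 3585.925
PMT = 3585.925 / 0.120159 = $29,843.12

$29,843.12


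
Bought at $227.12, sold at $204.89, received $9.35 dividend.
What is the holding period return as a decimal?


Formula: HPR = (P1 - P0 + D) / P0
Gain: $204.89 - $227.12 + $9.35 = -$12.88
HPR = -$12.88 / $227.12 = -0.0567

-0.0567


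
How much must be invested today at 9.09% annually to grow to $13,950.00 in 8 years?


Formula: PV = FV / (1 + r)^n
Substituting: PV = $13,950.00 / (1 + 0.0909)^8
Discount factor: (1.0909)^8 = 2.005763
PV = $13,950.00 / 2.005763 = $6,954.96

$6,954.96


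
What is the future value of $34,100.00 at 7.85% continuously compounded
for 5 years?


Formula: FV = P * e^(r*t)
Exponent: r*t = 0.0785 * 5 = 0.3925
e^(0.3925) = 1.480678
FV = $34,100.00 * 1.480678 = $50,491.12

$50,491.12


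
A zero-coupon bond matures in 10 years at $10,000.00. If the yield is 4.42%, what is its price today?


Formula: Price = FV / (1 + r)^n
Substituting: Price = $10,000.00 / (1 + 0.0442)^10
Discount factor: (1.0442)^10 = 1.541122
Price = $10,000.00 / 1.541122 = $6,488.78

$6,488.78


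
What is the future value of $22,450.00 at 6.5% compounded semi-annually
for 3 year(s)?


Formula: FV = P * (1 + r/m)^(m*t)
Period rate: r/m = 0.065 / 2 = 0.0325
Total periods: m*t = 2 * 3 = 6
Growth factor: (1 + 0.0325)^6 = 1.211547
FV = $22,450.00 * 1.211547 = $27,199.24

$27,199.24


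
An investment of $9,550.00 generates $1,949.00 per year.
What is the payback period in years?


Formula: Payback = investment / annual cash flow
Substituting: Payback = $9,550.00 / $1,949.00
Payback = 4.8999 years

4.8999 years


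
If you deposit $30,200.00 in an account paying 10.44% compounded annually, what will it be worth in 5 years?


Formula: FV = P * (1 + r)^n
Substituting: FV = $30,200.00 * (1 + 0.1044)^5
Growth factor: (1.1044)^5 = 1.642979
FV = $30,200.00 * 1.642979 = $49,617.96

$49,617.96


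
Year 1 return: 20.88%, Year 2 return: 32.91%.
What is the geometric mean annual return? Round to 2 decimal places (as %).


Formula: Geometric mean = ((1+r1)*(1+r2))^(1/2) - 1
Product: (1 + 0.2088) * (1 + 0.3291) = 1.2088 * 1.3291 = 1.606616
Square root: 1.606616^0.5 = 1.267524
Geometric mean = 1.267524 - 1 = 0.267524
As percentage: 26.75%

26.75%


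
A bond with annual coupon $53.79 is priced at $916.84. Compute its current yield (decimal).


Formula: Current yield = annual coupon / price
Substituting: CY = $53.79 / $916.84
CY = 0.058669

0.058669


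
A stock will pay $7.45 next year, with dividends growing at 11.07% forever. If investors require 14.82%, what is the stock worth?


Formula: P = D1 / (r - g)
Spread: r - g = 0.1482 - 0.1107 = 0.0375
Substituting: P = $7.45 / 0.0375
P = $198.67

$198.67


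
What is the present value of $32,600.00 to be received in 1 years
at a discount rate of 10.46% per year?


Formula: PV = FV / (1 + r)^n
Substituting: PV = $32,600.00 / (1 + 0.1046)^1
Discount factor: (1.1046)^1 = 1.1046
PV = $32,600.00 / 1.1046 = $29,512.95

$29,512.95


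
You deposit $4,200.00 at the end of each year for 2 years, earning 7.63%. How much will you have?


Formula: FV = PMT * ((1+r)^n - 1) / r
Growth factor: (1 + 0.0763)^2 = 1.158422
Numerator: 1.158422 - 1 = 0.158422
FV = $4,200.00 * 0.158422 / 0.0763 = $8,720.46

$8,720.46


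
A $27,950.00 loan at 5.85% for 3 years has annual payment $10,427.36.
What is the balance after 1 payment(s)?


Formula: Balance = PV*(1+r)^k - PMT*((1+r)^k - 1)/r
Growth: (1 + 0.0585)^1 = 1.0585
Accumulated factor: ((1+r)^k - 1)/r = 1.0
Balance = $27,950.00 * 1.0585 - $10,427.36 * 1.0
Balance = $19,157.72

$19,157.72


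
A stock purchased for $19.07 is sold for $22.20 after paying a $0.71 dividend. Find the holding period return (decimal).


Formula: HPR = (P1 - P0 + D) / P0
Gain: $22.20 - $19.07 + $0.71 = $3.84
HPR = $3.84 / $19.07 = 0.2014

0.2014


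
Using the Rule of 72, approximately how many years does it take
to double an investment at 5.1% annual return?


Formula: Years ≈ 72 / r
Substituting: Years ≈ 72 / 5.1
Years ≈ 14.1

14.1 years


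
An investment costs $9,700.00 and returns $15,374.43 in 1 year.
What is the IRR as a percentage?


Formula: IRR = C1/C0 - 1
Substituting: IRR = $15,374.43 / $9,700.00 - 1
Ratio: 1.584993 - 1 = 0.584993
IRR = 58.4993%

58.4993%


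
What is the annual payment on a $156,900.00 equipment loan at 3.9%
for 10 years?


Formula: PMT = PV * r / (1 - (1+r)^(-n))
Denominator: 1 - (1 + 0.039)^(-10) = 0.317906
Numerator: $156,900.00 * 0.039 = 6119.1
PMT = 6119.1 / 0.317906 = $19,248.17

$19,248.17


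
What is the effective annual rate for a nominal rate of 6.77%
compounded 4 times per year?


Formula: EAR = (1 + r/m)^m - 1
Period rate: r/m = 0.0677 / 4 = 0.016925
Compounding: (1 + 0.016925)^4 = 1.069438
EAR = 1.069438 - 1 = 0.069438

0.069438


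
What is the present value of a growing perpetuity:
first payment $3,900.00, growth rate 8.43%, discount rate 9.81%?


Formula: PV = C / (r - g)
Spread: r - g = 0.0981 - 0.0843 = 0.0138
Substituting: PV = $3,900.00 / 0.0138
PV = $282,608.70

$282,608.70


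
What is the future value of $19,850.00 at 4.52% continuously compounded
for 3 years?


Formula: FV = P * e^(r*t)
Exponent: r*t = 0.0452 * 3 = 0.1356
e^(0.1356) = 1.145224
FV = $19,850.00 * 1.145224 = $22,732.69

$22,732.69


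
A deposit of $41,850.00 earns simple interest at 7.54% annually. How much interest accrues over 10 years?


Formula: I = P * r * t
Substituting: I = $41,850.00 * 0.0754 * 10
Step: I = $41,850.00 * 0.754
I = $31,554.90

$31,554.90


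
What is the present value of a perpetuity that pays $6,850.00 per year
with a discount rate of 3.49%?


Formula: PV = C / r
Substituting: PV = $6,850.00 / 0.0349
PV = $196,275.07

$196,275.07


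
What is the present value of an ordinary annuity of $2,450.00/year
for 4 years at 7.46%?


Formula: PV = PMT * (1 - (1+r)^(-n)) / r
Discount factor: (1 + 0.0746)^(-4) = 0.749916
Bracket: 1 - 0.749916 = 0.250084
PV = $2,450.00 * 0.250084 / 0.0746 = $8,213.21

$8,213.21


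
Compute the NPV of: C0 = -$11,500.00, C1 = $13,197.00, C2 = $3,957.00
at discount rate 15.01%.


Formula: NPV = C0 + C1/(1+r) + C2/(1+r)^2
Discount C1: $13,197.00 / (1 + 0.1501) = $11,474.65
Discount C2: $3,957.00 / (1 + 0.1501)^2 = $2,991.54
NPV = -$11,500.00 + $11,474.65 + $2,991.54 = $2,966.19

$2,966.19


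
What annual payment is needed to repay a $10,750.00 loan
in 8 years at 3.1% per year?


Formula: PMT = PV * r / (1 - (1+r)^(-n))
Denominator: 1 - (1 + 0.031)^(-8) = 0.216695
Numerator: $10,750.00 * 0.031 = 333.25
PMT = 333.25 / 0.216695 = $1,537.87

$1,537.87


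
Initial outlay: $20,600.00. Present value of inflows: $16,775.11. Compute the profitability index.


Formula: PI = PV(cash flows) / initial investment
Substituting: PI = $16,775.11 / $20,600.00
PI = 0.8143

0.8143


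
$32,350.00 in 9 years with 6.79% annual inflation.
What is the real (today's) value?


Formula: Real value = nominal / (1 + inflation)^years
Price level: (1 + 0.0679)^9 = 1.806239
Real value = $32,350.00 / 1.806239 = $17,910.14

$17,910.14


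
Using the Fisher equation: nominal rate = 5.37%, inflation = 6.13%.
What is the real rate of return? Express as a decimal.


Formula: (1 + r_real) = (1 + r_nom) / (1 + inflation)
Substituting: (1 + r_real) = 1.0537 / 1.0613
(1 + r_real) = 0.992839
r_real = 0.992839 - 1 = -0.007161

-0.007161


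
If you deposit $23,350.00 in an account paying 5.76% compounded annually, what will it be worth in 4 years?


Formula: FV = P * (1 + r)^n
Substituting: FV = $23,350.00 * (1 + 0.0576)^4
Growth factor: (1.0576)^4 = 1.251082
FV = $23,350.00 * 1.251082 = $29,212.76

$29,212.76


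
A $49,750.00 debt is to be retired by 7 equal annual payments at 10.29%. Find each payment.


Formula: PMT = PV * r / (1 - (1+r)^(-n))
Denominator: 1 - (1 + 0.1029)^(-7) = 0.496213
Numerator: $49,750.00 * 0.1029 = 5119.275
PMT = 5119.275 / 0.496213 = $10,316.69

$10,316.69


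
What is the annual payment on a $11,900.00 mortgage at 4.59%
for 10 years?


Formula: PMT = PV * r / (1 - (1+r)^(-n))
Denominator: 1 - (1 + 0.0459)^(-10) = 0.361592
Numerator: $11,900.00 * 0.0459 = 546.21
PMT = 546.21 / 0.361592 = $1,510.57

$1,510.57


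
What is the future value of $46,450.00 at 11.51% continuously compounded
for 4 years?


Formula: FV = P * e^(r*t)
Exponent: r*t = 0.1151 * 4 = 0.4604
e^(0.4604) = 1.584708
FV = $46,450.00 * 1.584708 = $73,609.67

$73,609.67


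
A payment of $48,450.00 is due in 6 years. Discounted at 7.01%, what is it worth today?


Formula: PV = FV / (1 + r)^n
Substituting: PV = $48,450.00 / (1 + 0.0701)^6
Discount factor: (1.0701)^6 = 1.501572
PV = $48,450.00 / 1.501572 = $32,266.18

$32,266.18


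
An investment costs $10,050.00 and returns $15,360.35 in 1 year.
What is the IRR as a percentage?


Formula: IRR = C1/C0 - 1
Substituting: IRR = $15,360.35 / $10,050.00 - 1
Ratio: 1.528393 - 1 = 0.528393
IRR = 52.8393%

52.8393%


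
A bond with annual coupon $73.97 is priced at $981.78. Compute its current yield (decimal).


Formula: Current yield = annual coupon / price
Substituting: CY = $73.97 / $981.78
CY = 0.075343

0.075343
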